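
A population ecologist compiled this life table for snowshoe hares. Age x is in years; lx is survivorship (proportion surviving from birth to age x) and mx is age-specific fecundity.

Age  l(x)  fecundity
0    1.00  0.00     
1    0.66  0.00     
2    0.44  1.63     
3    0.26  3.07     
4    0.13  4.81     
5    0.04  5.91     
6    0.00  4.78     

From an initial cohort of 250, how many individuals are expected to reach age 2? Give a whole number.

110

Expected survivors = N0 · l_2 = 250 × 0.44 = 110 → 110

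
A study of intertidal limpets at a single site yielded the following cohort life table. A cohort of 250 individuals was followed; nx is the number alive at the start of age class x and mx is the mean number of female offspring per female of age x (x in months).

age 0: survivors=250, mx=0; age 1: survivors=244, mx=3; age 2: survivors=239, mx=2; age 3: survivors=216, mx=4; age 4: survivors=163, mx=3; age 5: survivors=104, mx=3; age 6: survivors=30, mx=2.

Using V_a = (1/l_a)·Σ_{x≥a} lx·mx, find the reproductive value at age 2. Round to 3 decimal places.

9.218

lx = nx/n0 = nx/250: 1, 0.976, 0.956, 0.864, 0.652, 0.416, 0.12
lx·mx for x ≥ 2: 1.912, 3.456, 1.956, 1.248, 0.24 → sum = 8.812
V_2 = 8.812 / l_2 = 8.812 / 0.956 = 9.217573… → 9.218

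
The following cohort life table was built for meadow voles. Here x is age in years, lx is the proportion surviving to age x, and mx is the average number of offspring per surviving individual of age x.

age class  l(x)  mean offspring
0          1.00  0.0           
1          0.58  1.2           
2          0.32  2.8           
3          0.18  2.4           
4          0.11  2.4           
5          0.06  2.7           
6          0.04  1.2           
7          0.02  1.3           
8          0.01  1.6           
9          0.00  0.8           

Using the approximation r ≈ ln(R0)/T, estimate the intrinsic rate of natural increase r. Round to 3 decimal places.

R0 = Σ lx·mx = 0 + 0.696 + 0.896 + 0.432 + 0.264 + 0.162 + 0.048 + 0.026 + 0.016 + 0 = 2.54
Σ x·lx·mx = 6.248; T = 6.248/2.54 = 2.45984…
r ≈ ln(R0)/T = ln(2.54)/2.45984… = 0.37895… → 0.379

0.379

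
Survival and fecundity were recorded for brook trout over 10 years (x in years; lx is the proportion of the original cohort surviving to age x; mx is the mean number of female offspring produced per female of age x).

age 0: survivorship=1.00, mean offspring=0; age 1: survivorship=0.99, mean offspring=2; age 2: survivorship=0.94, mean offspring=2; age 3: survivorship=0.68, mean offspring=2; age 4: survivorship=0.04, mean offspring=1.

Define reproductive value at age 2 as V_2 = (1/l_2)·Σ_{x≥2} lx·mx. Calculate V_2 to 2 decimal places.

3.49

lx·mx for x ≥ 2: 1.88, 1.36, 0.04 → sum = 3.28
V_2 = 3.28 / l_2 = 3.28 / 0.94 = 3.489362… → 3.49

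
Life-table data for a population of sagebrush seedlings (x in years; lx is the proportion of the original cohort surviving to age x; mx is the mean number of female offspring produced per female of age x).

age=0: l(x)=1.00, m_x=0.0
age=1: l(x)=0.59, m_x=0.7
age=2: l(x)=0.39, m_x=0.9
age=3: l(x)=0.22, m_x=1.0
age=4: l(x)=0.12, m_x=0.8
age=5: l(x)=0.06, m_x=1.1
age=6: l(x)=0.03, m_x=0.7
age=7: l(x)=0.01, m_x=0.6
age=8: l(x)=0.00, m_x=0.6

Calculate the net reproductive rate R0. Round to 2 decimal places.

1.17

lx·mx by age: 0, 0.413, 0.351, 0.22, 0.096, 0.066, 0.021, 0.006, 0
R0 = Σ lx·mx = 1.173 → 1.17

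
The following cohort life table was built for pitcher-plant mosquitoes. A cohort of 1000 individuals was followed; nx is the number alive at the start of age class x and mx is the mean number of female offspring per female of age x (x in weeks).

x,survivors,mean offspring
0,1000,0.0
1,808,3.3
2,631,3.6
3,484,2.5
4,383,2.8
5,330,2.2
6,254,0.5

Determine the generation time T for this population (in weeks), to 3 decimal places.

2.418

lx = nx/n0 = nx/1000: 1, 0.808, 0.631, 0.484, 0.383, 0.33, 0.254
lx·mx: 0, 2.6664, 2.2716, 1.21, 1.0724, 0.726, 0.127 → R0 = 8.0734
x·lx·mx: 0, 2.6664, 4.5432, 3.63, 4.2896, 3.63, 0.762 → Σ = 19.5212
T = 19.5212 / 8.0734 = 2.417965… → 2.418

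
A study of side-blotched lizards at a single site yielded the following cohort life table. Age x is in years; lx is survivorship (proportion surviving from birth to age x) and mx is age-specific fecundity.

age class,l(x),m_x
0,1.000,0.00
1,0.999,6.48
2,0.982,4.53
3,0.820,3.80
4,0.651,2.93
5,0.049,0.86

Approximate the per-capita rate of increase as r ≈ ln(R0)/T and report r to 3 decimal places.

1.361

R0 = Σ lx·mx = 0 + 6.47352 + 4.44846 + 3.116 + 1.90743 + 0.04214 = 15.98755
Σ x·lx·mx = 32.55886; T = 32.55886/15.98755 = 2.03651…
r ≈ ln(R0)/T = ln(15.98755)/2.03651… = 1.36106… → 1.361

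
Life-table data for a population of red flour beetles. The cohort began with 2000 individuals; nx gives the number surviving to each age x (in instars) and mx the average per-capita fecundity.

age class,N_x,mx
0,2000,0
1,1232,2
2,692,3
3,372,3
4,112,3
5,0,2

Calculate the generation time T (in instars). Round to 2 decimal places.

1.89

lx = nx/n0 = nx/2000: 1, 0.616, 0.346, 0.186, 0.056, 0
lx·mx: 0, 1.232, 1.038, 0.558, 0.168, 0 → R0 = 2.996
x·lx·mx: 0, 1.232, 2.076, 1.674, 0.672, 0 → Σ = 5.654
T = 5.654 / 2.996 = 1.887183… → 1.89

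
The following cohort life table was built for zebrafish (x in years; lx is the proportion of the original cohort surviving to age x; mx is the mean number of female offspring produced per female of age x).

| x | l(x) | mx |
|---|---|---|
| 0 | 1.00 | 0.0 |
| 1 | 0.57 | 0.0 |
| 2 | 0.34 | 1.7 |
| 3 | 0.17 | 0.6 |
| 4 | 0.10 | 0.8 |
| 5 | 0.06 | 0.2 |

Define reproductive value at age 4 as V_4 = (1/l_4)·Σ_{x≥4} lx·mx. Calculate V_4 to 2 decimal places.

0.92

lx·mx for x ≥ 4: 0.08, 0.012 → sum = 0.092
V_4 = 0.092 / l_4 = 0.092 / 0.1 = 0.92 → 0.92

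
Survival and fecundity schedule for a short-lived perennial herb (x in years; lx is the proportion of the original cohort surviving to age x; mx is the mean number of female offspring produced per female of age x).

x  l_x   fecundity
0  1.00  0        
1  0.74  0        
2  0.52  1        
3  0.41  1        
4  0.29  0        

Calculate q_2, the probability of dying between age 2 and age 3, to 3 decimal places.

0.212

q_2 = (l_2 − l_3) / l_2 = (0.52 − 0.41) / 0.52
     = 0.11 / 0.52 = 0.211538… → 0.212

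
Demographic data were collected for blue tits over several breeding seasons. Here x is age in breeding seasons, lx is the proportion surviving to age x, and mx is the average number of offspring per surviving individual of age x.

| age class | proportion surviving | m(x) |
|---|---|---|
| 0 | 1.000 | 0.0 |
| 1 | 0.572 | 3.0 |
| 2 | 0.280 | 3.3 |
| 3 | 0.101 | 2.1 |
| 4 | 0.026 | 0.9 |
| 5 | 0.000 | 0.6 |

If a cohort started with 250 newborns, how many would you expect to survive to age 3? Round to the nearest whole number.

Expected survivors = N0 · l_3 = 250 × 0.101 = 25.25 → 25

25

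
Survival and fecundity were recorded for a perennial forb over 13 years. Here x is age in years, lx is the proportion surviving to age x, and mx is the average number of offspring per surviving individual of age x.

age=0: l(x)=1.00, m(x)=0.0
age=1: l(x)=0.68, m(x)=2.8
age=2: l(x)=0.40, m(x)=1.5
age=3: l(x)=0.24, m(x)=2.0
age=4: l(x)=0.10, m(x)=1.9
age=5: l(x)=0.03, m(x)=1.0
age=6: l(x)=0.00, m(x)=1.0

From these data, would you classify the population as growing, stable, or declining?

growing

R0 = Σ lx·mx = 0 + 1.904 + 0.6 + 0.48 + 0.19 + 0.03 + 0 = 3.204
R0 > 1, so the population is growing.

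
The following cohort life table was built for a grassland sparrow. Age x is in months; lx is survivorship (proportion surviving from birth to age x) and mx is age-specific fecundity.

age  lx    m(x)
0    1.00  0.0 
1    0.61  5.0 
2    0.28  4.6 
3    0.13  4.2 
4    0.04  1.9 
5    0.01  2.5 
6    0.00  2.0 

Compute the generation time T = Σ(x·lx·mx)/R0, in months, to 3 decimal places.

1.543

lx·mx: 0, 3.05, 1.288, 0.546, 0.076, 0.025, 0 → R0 = 4.985
x·lx·mx: 0, 3.05, 2.576, 1.638, 0.304, 0.125, 0 → Σ = 7.693
T = 7.693 / 4.985 = 1.54323… → 1.543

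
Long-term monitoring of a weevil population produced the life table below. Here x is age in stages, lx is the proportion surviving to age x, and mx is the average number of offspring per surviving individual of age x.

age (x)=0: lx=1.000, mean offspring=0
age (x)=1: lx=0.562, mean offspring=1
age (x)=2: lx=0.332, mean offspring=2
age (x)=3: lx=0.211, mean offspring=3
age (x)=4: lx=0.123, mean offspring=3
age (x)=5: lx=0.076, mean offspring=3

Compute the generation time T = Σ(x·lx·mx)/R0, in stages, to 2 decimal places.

lx·mx: 0, 0.562, 0.664, 0.633, 0.369, 0.228 → R0 = 2.456
x·lx·mx: 0, 0.562, 1.328, 1.899, 1.476, 1.14 → Σ = 6.405
T = 6.405 / 2.456 = 2.607899… → 2.61

2.61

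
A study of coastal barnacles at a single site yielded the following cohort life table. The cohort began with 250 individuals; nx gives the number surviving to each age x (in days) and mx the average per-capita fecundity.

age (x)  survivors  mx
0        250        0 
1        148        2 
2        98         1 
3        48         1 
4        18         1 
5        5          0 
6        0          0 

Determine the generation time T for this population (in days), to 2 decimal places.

lx = nx/n0 = nx/250: 1, 0.592, 0.392, 0.192, 0.072, 0.02, 0
lx·mx: 0, 1.184, 0.392, 0.192, 0.072, 0, 0 → R0 = 1.84
x·lx·mx: 0, 1.184, 0.784, 0.576, 0.288, 0, 0 → Σ = 2.832
T = 2.832 / 1.84 = 1.53913… → 1.54

1.54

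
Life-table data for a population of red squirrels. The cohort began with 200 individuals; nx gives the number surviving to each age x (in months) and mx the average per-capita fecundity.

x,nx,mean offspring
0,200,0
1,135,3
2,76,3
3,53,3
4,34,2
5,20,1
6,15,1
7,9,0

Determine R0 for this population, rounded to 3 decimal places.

4.475

lx = nx/n0 = nx/200: 1, 0.675, 0.38, 0.265, 0.17, 0.1, 0.075, 0.045
lx·mx by age: 0, 2.025, 1.14, 0.795, 0.34, 0.1, 0.075, 0
R0 = Σ lx·mx = 4.475 → 4.475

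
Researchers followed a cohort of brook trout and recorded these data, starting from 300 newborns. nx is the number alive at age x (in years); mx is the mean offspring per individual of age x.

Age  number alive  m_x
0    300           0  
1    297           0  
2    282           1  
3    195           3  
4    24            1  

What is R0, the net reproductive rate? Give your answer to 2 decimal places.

2.97

lx = nx/n0 = nx/300: 1, 0.99, 0.94, 0.65, 0.08
lx·mx by age: 0, 0, 0.94, 1.95, 0.08
R0 = Σ lx·mx = 2.97 → 2.97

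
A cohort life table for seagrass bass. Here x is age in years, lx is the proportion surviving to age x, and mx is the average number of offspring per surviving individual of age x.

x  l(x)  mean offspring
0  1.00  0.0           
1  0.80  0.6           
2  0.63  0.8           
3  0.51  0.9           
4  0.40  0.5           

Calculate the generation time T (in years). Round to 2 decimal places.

2.23

lx·mx: 0, 0.48, 0.504, 0.459, 0.2 → R0 = 1.643
x·lx·mx: 0, 0.48, 1.008, 1.377, 0.8 → Σ = 3.665
T = 3.665 / 1.643 = 2.230676… → 2.23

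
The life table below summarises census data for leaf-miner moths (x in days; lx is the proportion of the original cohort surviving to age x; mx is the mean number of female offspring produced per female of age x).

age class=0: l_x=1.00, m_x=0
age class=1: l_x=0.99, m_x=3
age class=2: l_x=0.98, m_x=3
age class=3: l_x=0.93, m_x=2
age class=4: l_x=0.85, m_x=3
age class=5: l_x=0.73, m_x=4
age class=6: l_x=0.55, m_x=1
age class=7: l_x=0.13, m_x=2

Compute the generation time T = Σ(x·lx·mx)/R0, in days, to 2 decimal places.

3.16

lx·mx: 0, 2.97, 2.94, 1.86, 2.55, 2.92, 0.55, 0.26 → R0 = 14.05
x·lx·mx: 0, 2.97, 5.88, 5.58, 10.2, 14.6, 3.3, 1.82 → Σ = 44.35
T = 44.35 / 14.05 = 3.156584… → 3.16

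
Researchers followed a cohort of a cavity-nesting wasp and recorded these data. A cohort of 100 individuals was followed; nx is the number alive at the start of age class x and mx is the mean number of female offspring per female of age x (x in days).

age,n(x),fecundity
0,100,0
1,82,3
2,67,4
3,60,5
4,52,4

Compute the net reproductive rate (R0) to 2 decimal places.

lx = nx/n0 = nx/100: 1, 0.82, 0.67, 0.6, 0.52
lx·mx by age: 0, 2.46, 2.68, 3, 2.08
R0 = Σ lx·mx = 10.22 → 10.22

10.22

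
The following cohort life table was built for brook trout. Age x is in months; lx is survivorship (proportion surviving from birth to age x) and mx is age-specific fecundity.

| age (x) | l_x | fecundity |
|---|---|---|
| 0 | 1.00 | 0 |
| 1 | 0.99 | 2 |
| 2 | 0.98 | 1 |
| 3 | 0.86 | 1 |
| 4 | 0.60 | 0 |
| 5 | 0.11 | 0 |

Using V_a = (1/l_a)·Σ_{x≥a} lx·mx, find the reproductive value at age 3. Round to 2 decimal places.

1.00

lx·mx for x ≥ 3: 0.86, 0, 0 → sum = 0.86
V_3 = 0.86 / l_3 = 0.86 / 0.86 = 1 → 1.00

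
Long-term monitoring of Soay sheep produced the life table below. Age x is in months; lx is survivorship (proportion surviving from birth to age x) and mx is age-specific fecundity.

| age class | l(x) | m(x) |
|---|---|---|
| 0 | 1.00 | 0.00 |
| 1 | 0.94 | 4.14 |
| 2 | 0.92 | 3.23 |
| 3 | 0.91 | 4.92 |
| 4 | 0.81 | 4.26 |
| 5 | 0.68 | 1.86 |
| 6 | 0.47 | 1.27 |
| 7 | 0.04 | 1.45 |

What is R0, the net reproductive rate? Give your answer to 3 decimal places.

lx·mx by age: 0, 3.8916, 2.9716, 4.4772, 3.4506, 1.2648, 0.5969, 0.058
R0 = Σ lx·mx = 16.7107 → 16.711

16.711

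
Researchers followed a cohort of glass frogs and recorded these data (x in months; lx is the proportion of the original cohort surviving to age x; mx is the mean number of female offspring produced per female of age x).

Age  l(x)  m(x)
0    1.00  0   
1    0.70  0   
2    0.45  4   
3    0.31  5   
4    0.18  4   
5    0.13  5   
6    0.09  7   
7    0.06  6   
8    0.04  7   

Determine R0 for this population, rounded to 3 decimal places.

5.990

lx·mx by age: 0, 0, 1.8, 1.55, 0.72, 0.65, 0.63, 0.36, 0.28
R0 = Σ lx·mx = 5.99 → 5.990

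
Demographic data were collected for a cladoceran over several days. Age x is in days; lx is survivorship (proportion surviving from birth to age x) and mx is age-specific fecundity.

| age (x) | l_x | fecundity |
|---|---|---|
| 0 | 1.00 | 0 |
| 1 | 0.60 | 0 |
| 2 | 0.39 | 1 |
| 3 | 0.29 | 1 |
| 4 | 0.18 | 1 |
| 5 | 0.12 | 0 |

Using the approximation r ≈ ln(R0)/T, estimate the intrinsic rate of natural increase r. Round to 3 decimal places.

R0 = Σ lx·mx = 0 + 0 + 0.39 + 0.29 + 0.18 + 0 = 0.86
Σ x·lx·mx = 2.37; T = 2.37/0.86 = 2.75581…
r ≈ ln(R0)/T = ln(0.86)/2.75581… = -0.05473… → -0.055

-0.055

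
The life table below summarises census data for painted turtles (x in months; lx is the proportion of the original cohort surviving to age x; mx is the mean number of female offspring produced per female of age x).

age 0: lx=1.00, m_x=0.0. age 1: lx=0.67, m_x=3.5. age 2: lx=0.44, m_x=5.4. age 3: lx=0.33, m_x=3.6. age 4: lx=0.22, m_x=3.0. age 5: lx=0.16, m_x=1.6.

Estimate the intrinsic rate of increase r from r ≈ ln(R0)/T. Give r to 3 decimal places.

R0 = Σ lx·mx = 0 + 2.345 + 2.376 + 1.188 + 0.66 + 0.256 = 6.825
Σ x·lx·mx = 14.581; T = 14.581/6.825 = 2.13641…
r ≈ ln(R0)/T = ln(6.825)/2.13641… = 0.89898… → 0.899

0.899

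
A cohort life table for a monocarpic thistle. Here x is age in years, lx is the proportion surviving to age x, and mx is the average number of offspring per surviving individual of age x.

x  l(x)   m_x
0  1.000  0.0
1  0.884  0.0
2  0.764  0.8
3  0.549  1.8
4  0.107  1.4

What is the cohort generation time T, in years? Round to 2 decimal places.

lx·mx: 0, 0, 0.6112, 0.9882, 0.1498 → R0 = 1.7492
x·lx·mx: 0, 0, 1.2224, 2.9646, 0.5992 → Σ = 4.7862
T = 4.7862 / 1.7492 = 2.736222… → 2.74

2.74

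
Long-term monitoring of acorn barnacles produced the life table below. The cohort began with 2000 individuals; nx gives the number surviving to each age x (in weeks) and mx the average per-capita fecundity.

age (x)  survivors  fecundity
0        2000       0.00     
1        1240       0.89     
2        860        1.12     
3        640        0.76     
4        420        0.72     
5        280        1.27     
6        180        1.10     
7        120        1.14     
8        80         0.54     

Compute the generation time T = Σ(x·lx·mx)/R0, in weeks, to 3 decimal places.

lx = nx/n0 = nx/2000: 1, 0.62, 0.43, 0.32, 0.21, 0.14, 0.09, 0.06, 0.04
lx·mx: 0, 0.5518, 0.4816, 0.2432, 0.1512, 0.1778, 0.099, 0.0684, 0.0216 → R0 = 1.7946
x·lx·mx: 0, 0.5518, 0.9632, 0.7296, 0.6048, 0.889, 0.594, 0.4788, 0.1728 → Σ = 4.984
T = 4.984 / 1.7946 = 2.777221… → 2.777

2.777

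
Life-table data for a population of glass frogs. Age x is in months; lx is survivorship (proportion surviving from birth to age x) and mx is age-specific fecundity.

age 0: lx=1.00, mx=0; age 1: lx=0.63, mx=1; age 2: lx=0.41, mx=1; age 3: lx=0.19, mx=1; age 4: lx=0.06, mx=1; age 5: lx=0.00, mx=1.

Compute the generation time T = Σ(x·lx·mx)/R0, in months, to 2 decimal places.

1.75

lx·mx: 0, 0.63, 0.41, 0.19, 0.06, 0 → R0 = 1.29
x·lx·mx: 0, 0.63, 0.82, 0.57, 0.24, 0 → Σ = 2.26
T = 2.26 / 1.29 = 1.751938… → 1.75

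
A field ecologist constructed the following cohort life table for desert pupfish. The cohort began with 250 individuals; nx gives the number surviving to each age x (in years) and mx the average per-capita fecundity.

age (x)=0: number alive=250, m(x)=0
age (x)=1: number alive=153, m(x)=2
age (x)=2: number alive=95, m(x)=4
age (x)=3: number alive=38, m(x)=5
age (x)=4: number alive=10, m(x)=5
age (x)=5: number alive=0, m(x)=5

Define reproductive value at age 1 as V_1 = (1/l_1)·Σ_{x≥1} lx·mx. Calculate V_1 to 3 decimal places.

6.052

lx = nx/n0 = nx/250: 1, 0.612, 0.38, 0.152, 0.04, 0
lx·mx for x ≥ 1: 1.224, 1.52, 0.76, 0.2, 0 → sum = 3.704
V_1 = 3.704 / l_1 = 3.704 / 0.612 = 6.052288… → 6.052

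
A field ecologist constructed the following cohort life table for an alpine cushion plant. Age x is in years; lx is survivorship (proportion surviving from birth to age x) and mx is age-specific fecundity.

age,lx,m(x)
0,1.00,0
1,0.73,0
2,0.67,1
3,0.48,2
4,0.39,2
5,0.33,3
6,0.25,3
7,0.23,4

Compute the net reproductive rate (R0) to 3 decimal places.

5.070

lx·mx by age: 0, 0, 0.67, 0.96, 0.78, 0.99, 0.75, 0.92
R0 = Σ lx·mx = 5.07 → 5.070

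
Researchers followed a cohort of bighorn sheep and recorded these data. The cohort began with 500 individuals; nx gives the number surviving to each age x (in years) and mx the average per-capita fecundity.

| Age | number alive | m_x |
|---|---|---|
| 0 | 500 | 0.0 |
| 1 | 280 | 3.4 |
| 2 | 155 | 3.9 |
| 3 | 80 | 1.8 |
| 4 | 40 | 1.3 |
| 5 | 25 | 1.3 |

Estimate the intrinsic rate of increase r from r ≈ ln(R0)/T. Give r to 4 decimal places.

lx = nx/n0 = nx/500: 1, 0.56, 0.31, 0.16, 0.08, 0.05
R0 = Σ lx·mx = 0 + 1.904 + 1.209 + 0.288 + 0.104 + 0.065 = 3.57
Σ x·lx·mx = 5.927; T = 5.927/3.57 = 1.66022…
r ≈ ln(R0)/T = ln(3.57)/1.66022… = 0.766502… → 0.7665

0.7665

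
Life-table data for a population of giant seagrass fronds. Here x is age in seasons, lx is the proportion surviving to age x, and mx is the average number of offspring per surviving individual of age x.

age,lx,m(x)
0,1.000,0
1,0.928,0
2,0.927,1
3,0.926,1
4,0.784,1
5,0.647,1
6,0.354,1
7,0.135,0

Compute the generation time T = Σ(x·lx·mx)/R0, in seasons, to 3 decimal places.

3.608

lx·mx: 0, 0, 0.927, 0.926, 0.784, 0.647, 0.354, 0 → R0 = 3.638
x·lx·mx: 0, 0, 1.854, 2.778, 3.136, 3.235, 2.124, 0 → Σ = 13.127
T = 13.127 / 3.638 = 3.608301… → 3.608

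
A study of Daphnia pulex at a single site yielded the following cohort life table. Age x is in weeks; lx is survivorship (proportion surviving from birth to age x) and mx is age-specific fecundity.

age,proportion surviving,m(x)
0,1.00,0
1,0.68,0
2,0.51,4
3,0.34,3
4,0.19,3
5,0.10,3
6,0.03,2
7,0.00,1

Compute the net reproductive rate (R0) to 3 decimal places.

3.990

lx·mx by age: 0, 0, 2.04, 1.02, 0.57, 0.3, 0.06, 0
R0 = Σ lx·mx = 3.99 → 3.990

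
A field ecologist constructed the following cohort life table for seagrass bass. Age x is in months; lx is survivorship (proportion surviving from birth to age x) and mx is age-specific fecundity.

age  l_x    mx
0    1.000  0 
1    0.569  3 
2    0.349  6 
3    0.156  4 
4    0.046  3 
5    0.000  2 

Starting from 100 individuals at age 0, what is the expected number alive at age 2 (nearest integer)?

Expected survivors = N0 · l_2 = 100 × 0.349 = 34.9 → 35

35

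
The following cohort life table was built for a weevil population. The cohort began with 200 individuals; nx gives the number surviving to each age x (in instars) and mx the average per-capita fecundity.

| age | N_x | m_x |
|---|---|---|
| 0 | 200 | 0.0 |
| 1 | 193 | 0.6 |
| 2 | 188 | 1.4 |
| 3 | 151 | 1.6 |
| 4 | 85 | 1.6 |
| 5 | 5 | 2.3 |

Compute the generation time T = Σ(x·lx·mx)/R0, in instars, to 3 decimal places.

2.563

lx = nx/n0 = nx/200: 1, 0.965, 0.94, 0.755, 0.425, 0.025
lx·mx: 0, 0.579, 1.316, 1.208, 0.68, 0.0575 → R0 = 3.8405
x·lx·mx: 0, 0.579, 2.632, 3.624, 2.72, 0.2875 → Σ = 9.8425
T = 9.8425 / 3.8405 = 2.562817… → 2.563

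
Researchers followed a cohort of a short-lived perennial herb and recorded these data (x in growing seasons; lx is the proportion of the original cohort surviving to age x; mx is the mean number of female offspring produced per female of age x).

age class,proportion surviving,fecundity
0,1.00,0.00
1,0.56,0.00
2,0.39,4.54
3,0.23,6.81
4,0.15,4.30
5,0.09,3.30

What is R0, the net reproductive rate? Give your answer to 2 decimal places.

4.28

lx·mx by age: 0, 0, 1.7706, 1.5663, 0.645, 0.297
R0 = Σ lx·mx = 4.2789 → 4.28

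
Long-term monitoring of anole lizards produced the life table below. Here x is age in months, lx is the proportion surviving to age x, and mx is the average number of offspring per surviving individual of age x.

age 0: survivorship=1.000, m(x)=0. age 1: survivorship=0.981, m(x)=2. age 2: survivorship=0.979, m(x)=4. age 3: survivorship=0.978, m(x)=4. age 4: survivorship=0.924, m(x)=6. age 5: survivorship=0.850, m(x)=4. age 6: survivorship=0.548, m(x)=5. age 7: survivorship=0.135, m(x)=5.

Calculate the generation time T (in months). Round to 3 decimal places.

lx·mx: 0, 1.962, 3.916, 3.912, 5.544, 3.4, 2.74, 0.675 → R0 = 22.149
x·lx·mx: 0, 1.962, 7.832, 11.736, 22.176, 17, 16.44, 4.725 → Σ = 81.871
T = 81.871 / 22.149 = 3.696375… → 3.696

3.696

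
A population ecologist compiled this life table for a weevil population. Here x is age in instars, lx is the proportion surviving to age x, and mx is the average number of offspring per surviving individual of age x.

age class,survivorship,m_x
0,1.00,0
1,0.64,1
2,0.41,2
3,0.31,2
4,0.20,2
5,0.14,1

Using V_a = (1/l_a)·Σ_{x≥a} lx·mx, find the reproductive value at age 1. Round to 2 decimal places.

4.09

lx·mx for x ≥ 1: 0.64, 0.82, 0.62, 0.4, 0.14 → sum = 2.62
V_1 = 2.62 / l_1 = 2.62 / 0.64 = 4.09375 → 4.09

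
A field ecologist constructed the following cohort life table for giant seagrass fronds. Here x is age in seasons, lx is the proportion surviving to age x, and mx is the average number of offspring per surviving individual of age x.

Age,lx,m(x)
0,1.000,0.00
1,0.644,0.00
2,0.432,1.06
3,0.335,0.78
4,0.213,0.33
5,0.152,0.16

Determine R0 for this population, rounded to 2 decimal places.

lx·mx by age: 0, 0, 0.45792, 0.2613, 0.07029, 0.02432
R0 = Σ lx·mx = 0.81383 → 0.81

0.81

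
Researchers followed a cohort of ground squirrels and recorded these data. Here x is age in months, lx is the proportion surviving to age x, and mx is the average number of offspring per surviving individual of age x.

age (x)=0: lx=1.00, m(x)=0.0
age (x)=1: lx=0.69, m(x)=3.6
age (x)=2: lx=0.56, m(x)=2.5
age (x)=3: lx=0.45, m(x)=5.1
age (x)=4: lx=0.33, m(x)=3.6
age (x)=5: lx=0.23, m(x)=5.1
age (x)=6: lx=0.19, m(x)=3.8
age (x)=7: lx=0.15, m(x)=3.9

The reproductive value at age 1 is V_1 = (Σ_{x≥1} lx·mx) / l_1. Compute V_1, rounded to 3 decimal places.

lx·mx for x ≥ 1: 2.484, 1.4, 2.295, 1.188, 1.173, 0.722, 0.585 → sum = 9.847
V_1 = 9.847 / l_1 = 9.847 / 0.69 = 14.271014… → 14.271

14.271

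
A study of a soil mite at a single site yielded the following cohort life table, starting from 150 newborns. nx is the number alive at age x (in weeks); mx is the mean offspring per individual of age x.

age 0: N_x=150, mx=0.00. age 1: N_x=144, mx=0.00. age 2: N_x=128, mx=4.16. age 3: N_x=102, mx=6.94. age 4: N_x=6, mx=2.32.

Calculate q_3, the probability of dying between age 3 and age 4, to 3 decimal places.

0.941

lx = nx/n0 = nx/150: 1, 0.96, 0.85333…, 0.68, 0.04
q_3 = (l_3 − l_4) / l_3 = (0.68 − 0.04) / 0.68
     = 0.64 / 0.68 = 0.941176… → 0.941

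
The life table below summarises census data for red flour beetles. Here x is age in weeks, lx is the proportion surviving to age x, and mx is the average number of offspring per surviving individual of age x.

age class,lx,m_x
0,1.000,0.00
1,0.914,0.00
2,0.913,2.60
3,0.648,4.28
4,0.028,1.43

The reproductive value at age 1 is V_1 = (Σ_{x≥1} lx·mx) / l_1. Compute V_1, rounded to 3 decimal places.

lx·mx for x ≥ 1: 0, 2.3738, 2.77344, 0.04004 → sum = 5.18728
V_1 = 5.18728 / l_1 = 5.18728 / 0.914 = 5.675361… → 5.675

5.675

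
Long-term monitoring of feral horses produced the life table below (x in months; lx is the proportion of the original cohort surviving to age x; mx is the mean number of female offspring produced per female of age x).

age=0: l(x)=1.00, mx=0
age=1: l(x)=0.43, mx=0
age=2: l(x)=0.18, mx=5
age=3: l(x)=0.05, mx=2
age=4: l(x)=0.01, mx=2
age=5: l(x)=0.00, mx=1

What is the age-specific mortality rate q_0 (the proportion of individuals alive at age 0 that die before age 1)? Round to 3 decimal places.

0.570

q_0 = (l_0 − l_1) / l_0 = (1 − 0.43) / 1
     = 0.57 / 1 = 0.57 → 0.570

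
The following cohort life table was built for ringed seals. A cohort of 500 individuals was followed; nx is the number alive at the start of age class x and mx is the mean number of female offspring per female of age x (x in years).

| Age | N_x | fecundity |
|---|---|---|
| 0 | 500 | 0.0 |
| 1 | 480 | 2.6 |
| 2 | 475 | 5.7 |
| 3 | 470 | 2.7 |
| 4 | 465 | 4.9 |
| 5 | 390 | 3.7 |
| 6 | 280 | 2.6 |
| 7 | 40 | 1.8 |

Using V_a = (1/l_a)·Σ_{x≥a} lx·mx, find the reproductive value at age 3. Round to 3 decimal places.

lx = nx/n0 = nx/500: 1, 0.96, 0.95, 0.94, 0.93, 0.78, 0.56, 0.08
lx·mx for x ≥ 3: 2.538, 4.557, 2.886, 1.456, 0.144 → sum = 11.581
V_3 = 11.581 / l_3 = 11.581 / 0.94 = 12.320213… → 12.320

12.320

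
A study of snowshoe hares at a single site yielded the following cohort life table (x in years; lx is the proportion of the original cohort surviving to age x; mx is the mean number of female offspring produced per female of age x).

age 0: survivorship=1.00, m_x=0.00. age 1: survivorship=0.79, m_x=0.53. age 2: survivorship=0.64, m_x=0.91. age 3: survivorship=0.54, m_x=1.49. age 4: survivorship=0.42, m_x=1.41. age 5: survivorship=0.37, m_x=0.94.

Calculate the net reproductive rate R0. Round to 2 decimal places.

2.75

lx·mx by age: 0, 0.4187, 0.5824, 0.8046, 0.5922, 0.3478
R0 = Σ lx·mx = 2.7457 → 2.75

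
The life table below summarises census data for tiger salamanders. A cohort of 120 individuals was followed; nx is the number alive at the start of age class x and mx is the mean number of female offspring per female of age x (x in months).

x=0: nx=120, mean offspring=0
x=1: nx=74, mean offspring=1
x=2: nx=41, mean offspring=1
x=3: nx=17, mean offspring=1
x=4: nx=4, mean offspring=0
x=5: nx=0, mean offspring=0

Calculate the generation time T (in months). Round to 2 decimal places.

lx = nx/n0 = nx/120: 1, 0.61667…, 0.34167…, 0.14167…, 0.03333…, 0
lx·mx: 0, 0.616667…, 0.341667…, 0.141667…, 0, 0 → R0 = 1.1…
x·lx·mx: 0, 0.616667…, 0.683333…, 0.425…, 0, 0 → Σ = 1.725…
T = 1.725… / 1.1… = 1.568182… → 1.57

1.57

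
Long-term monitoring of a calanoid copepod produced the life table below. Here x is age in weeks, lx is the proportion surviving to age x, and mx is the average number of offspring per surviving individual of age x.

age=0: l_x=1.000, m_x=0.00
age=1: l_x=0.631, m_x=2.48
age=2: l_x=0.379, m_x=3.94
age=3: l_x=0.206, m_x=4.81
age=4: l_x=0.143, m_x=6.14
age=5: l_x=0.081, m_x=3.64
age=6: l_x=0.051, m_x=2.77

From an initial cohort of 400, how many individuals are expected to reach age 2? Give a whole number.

Expected survivors = N0 · l_2 = 400 × 0.379 = 151.6 → 152

152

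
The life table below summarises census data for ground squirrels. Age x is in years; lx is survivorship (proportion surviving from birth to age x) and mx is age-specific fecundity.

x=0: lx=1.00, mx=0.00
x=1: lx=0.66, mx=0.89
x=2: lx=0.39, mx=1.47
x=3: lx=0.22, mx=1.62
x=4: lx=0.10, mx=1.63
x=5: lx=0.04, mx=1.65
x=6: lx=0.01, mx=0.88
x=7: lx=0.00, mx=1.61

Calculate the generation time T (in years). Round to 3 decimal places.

lx·mx: 0, 0.5874, 0.5733, 0.3564, 0.163, 0.066, 0.0088, 0 → R0 = 1.7549
x·lx·mx: 0, 0.5874, 1.1466, 1.0692, 0.652, 0.33, 0.0528, 0 → Σ = 3.838
T = 3.838 / 1.7549 = 2.187019… → 2.187

2.187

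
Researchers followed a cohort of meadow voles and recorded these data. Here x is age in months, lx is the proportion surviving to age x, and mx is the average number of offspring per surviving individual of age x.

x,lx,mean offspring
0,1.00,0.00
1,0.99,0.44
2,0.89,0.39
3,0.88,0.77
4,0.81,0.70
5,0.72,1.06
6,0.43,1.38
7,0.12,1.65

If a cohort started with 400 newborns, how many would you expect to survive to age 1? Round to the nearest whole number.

Expected survivors = N0 · l_1 = 400 × 0.99 = 396 → 396

396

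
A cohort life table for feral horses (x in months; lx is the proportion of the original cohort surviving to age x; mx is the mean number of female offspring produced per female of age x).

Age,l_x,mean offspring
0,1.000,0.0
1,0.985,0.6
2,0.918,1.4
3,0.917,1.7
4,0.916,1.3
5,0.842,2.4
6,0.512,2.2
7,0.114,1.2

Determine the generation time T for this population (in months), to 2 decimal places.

lx·mx: 0, 0.591, 1.2852, 1.5589, 1.1908, 2.0208, 1.1264, 0.1368 → R0 = 7.9099
x·lx·mx: 0, 0.591, 2.5704, 4.6767, 4.7632, 10.104, 6.7584, 0.9576 → Σ = 30.4213
T = 30.4213 / 7.9099 = 3.845978… → 3.85

3.85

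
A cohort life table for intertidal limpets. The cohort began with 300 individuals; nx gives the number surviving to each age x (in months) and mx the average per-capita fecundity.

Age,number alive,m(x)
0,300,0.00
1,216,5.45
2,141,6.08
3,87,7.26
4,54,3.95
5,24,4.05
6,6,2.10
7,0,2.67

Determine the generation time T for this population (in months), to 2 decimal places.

2.07

lx = nx/n0 = nx/300: 1, 0.72, 0.47, 0.29, 0.18, 0.08, 0.02, 0
lx·mx: 0, 3.924, 2.8576, 2.1054, 0.711, 0.324, 0.042, 0 → R0 = 9.964
x·lx·mx: 0, 3.924, 5.7152, 6.3162, 2.844, 1.62, 0.252, 0 → Σ = 20.6714
T = 20.6714 / 9.964 = 2.074609… → 2.07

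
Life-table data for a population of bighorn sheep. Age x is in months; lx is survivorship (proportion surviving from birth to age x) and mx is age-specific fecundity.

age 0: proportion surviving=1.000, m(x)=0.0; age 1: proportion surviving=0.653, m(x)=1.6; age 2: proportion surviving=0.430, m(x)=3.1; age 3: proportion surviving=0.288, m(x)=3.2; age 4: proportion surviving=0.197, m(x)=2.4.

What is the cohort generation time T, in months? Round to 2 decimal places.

2.22

lx·mx: 0, 1.0448, 1.333, 0.9216, 0.4728 → R0 = 3.7722
x·lx·mx: 0, 1.0448, 2.666, 2.7648, 1.8912 → Σ = 8.3668
T = 8.3668 / 3.7722 = 2.218016… → 2.22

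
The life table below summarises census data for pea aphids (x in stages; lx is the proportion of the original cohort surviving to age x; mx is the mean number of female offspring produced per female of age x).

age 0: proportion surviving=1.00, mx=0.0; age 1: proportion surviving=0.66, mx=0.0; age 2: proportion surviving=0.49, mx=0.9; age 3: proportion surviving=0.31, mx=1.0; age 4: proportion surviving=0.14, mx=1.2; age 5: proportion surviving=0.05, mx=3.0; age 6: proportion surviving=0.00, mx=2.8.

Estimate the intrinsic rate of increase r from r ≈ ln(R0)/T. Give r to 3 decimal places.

0.022

R0 = Σ lx·mx = 0 + 0 + 0.441 + 0.31 + 0.168 + 0.15 + 0 = 1.069
Σ x·lx·mx = 3.234; T = 3.234/1.069 = 3.02526…
r ≈ ln(R0)/T = ln(1.069)/3.02526… = 0.02206… → 0.022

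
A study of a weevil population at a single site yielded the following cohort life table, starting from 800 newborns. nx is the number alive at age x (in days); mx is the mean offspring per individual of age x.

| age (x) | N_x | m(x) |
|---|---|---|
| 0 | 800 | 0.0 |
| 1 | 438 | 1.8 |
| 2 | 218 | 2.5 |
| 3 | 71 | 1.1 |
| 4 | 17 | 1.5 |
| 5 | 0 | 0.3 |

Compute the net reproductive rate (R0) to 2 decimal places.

1.80

lx = nx/n0 = nx/800: 1, 0.5475, 0.2725, 0.08875, 0.02125, 0
lx·mx by age: 0, 0.9855, 0.68125, 0.097625, 0.031875, 0
R0 = Σ lx·mx = 1.79625 → 1.80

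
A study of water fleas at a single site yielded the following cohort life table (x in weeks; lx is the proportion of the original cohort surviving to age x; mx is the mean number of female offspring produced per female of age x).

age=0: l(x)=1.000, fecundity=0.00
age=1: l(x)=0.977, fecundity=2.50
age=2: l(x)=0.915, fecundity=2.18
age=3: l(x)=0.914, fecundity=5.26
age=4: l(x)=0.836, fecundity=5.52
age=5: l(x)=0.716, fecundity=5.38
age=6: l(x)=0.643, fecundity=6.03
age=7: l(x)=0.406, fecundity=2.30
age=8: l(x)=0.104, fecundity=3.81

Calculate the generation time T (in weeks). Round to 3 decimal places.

lx·mx: 0, 2.4425, 1.9947, 4.80764, 4.61472, 3.85208, 3.87729, 0.9338, 0.39624 → R0 = 22.91897
x·lx·mx: 0, 2.4425, 3.9894, 14.42292, 18.45888, 19.2604, 23.26374, 6.5366, 3.16992 → Σ = 91.54436
T = 91.54436 / 22.91897 = 3.994262… → 3.994

3.994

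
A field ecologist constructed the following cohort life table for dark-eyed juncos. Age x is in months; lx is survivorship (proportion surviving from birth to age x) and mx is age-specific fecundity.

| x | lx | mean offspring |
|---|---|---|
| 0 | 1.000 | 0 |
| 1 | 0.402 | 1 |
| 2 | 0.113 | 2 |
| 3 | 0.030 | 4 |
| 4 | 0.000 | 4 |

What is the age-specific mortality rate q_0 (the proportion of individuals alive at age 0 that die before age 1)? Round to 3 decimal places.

0.598

q_0 = (l_0 − l_1) / l_0 = (1 − 0.402) / 1
     = 0.598 / 1 = 0.598 → 0.598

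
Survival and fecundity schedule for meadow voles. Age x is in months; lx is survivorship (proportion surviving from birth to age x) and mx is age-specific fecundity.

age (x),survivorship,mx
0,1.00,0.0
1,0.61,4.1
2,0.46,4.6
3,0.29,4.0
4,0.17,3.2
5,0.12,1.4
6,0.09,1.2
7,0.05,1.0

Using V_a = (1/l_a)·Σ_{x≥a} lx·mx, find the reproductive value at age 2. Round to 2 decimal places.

lx·mx for x ≥ 2: 2.116, 1.16, 0.544, 0.168, 0.108, 0.05 → sum = 4.146
V_2 = 4.146 / l_2 = 4.146 / 0.46 = 9.013043… → 9.01

9.01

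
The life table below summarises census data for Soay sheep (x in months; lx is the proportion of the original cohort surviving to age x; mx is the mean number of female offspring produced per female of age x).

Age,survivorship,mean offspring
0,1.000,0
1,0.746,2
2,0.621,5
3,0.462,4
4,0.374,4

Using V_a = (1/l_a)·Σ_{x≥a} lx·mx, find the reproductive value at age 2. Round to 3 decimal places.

lx·mx for x ≥ 2: 3.105, 1.848, 1.496 → sum = 6.449
V_2 = 6.449 / l_2 = 6.449 / 0.621 = 10.384863… → 10.385

10.385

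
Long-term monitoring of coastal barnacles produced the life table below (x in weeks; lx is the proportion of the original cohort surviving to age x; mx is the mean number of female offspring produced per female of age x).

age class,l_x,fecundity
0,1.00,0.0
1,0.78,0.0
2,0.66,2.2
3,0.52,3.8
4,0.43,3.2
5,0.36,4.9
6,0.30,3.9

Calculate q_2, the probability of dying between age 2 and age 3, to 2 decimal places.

0.21

q_2 = (l_2 − l_3) / l_2 = (0.66 − 0.52) / 0.66
     = 0.14 / 0.66 = 0.212121… → 0.21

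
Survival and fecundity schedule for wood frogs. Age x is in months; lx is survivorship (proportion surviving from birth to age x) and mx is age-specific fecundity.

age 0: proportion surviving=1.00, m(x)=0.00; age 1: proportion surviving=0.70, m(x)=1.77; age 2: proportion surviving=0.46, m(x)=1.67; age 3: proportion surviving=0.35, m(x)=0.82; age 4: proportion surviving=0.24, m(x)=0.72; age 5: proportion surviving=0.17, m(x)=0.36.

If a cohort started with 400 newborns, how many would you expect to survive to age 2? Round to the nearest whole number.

184

Expected survivors = N0 · l_2 = 400 × 0.46 = 184 → 184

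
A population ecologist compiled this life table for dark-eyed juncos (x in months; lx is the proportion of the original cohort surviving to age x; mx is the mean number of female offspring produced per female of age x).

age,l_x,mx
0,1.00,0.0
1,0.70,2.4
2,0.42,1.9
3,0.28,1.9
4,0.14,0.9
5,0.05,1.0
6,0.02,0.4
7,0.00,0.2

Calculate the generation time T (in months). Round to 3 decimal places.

lx·mx: 0, 1.68, 0.798, 0.532, 0.126, 0.05, 0.008, 0 → R0 = 3.194
x·lx·mx: 0, 1.68, 1.596, 1.596, 0.504, 0.25, 0.048, 0 → Σ = 5.674
T = 5.674 / 3.194 = 1.776456… → 1.776

1.776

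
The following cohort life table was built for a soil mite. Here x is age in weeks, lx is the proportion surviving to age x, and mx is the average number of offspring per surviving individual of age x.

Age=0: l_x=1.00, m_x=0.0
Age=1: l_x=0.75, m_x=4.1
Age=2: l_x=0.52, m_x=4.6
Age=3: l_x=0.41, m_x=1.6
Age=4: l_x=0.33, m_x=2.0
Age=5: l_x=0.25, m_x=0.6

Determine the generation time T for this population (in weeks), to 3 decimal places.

lx·mx: 0, 3.075, 2.392, 0.656, 0.66, 0.15 → R0 = 6.933
x·lx·mx: 0, 3.075, 4.784, 1.968, 2.64, 0.75 → Σ = 13.217
T = 13.217 / 6.933 = 1.90639… → 1.906

1.906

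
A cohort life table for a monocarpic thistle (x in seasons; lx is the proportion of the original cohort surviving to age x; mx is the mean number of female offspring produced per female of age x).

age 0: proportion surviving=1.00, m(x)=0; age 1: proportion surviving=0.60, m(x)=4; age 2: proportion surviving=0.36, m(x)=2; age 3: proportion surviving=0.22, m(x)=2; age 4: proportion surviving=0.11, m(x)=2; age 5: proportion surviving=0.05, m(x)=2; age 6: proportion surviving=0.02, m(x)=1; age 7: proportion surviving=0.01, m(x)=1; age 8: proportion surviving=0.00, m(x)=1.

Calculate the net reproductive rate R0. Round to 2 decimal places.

lx·mx by age: 0, 2.4, 0.72, 0.44, 0.22, 0.1, 0.02, 0.01, 0
R0 = Σ lx·mx = 3.91 → 3.91

3.91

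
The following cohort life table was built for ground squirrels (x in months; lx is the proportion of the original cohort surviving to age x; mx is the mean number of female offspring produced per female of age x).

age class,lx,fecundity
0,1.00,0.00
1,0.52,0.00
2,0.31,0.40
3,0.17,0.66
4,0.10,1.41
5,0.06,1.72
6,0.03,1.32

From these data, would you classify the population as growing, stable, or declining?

declining

R0 = Σ lx·mx = 0 + 0 + 0.124 + 0.1122 + 0.141 + 0.1032 + 0.0396 = 0.52
R0 < 1, so the population is declining.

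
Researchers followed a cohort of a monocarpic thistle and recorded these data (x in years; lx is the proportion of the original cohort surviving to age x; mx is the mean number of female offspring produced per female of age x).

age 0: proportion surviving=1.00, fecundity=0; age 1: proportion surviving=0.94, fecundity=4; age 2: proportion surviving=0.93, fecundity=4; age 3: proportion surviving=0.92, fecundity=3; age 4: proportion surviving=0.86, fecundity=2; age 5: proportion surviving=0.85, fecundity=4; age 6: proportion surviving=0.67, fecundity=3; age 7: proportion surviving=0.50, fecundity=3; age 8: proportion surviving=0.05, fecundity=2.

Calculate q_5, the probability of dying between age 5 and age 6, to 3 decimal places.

q_5 = (l_5 − l_6) / l_5 = (0.85 − 0.67) / 0.85
     = 0.18 / 0.85 = 0.211765… → 0.212

0.212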